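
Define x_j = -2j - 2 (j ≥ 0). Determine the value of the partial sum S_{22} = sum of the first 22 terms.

Over j = 0..21: Σj = 231.
Total = (-2)·231 + (-2)·22 = -506.

-506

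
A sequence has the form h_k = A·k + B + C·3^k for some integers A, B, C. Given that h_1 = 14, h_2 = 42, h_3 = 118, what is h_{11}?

708630

Plug in k = 1, 2, 3: A + B + 3C = 14; 2A + B + 9C = 42; 3A + B + 27C = 118.
Subtracting the first from the second: A + 6C = 28.
Subtracting the second from the third: A + 18C = 76.
Solving: C = 4, A = 4, then B = -2.
Therefore h_{11} = 44 + (-2) + 4·177147 = 708630.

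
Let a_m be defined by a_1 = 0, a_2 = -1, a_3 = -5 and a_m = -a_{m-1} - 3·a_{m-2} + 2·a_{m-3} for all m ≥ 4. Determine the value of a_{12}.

-1807

Step forward from the initial values:
a_4 = 8;  a_5 = 5;  a_6 = -39;  a_7 = 40;  a_8 = 87;  a_9 = -285;  a_{10} = 104;  a_{11} = 925;  a_{12} = -1807.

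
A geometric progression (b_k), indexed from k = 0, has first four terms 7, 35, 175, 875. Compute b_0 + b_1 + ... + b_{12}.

2136230467

Common ratio r = 5.
b_k = 7·5^(k-0).
S = 7·(5^13 - 1)/(5 - 1) = 7·(1220703125 - 1)/(4) = 2136230467.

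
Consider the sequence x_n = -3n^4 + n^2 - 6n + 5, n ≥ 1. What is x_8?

x_8 = -3·8^4 + 1·8^2 - 6·8 + 5 = -12267.

-12267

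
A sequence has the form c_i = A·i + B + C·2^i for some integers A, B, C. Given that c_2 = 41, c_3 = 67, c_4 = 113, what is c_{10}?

Write the equations: 2A + B + 4C = 41; 3A + B + 8C = 67; 4A + B + 16C = 113.
Subtracting the first from the second: A + 4C = 26.
Subtracting the second from the third: A + 8C = 46.
Solving: C = 5, A = 6, then B = 9.
So c_i = 6·i + 9 + 5·2^i; at i=10 this is 5189.

5189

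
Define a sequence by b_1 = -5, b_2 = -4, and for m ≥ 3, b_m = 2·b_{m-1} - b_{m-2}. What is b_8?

b_3 = -3; b_4 = -2; b_5 = -1; b_6 = 0; b_7 = 1; b_8 = 2.
(Characteristic roots are 1 and 1.)

2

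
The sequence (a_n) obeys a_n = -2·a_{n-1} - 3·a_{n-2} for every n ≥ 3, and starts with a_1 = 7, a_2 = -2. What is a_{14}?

-9398

Compute successive terms:
a_3 = -17;  a_4 = 40;  a_5 = -29;  …;  a_{11} = -1577;  a_{12} = 64;  a_{13} = 4603;  a_{14} = -9398.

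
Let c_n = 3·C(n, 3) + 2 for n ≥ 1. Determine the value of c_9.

254

C(9, 3) = 84, so c_9 = 254.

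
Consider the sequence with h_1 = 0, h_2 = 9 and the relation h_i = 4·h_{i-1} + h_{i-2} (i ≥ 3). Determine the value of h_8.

Compute successive terms:
h_3 = 36;  h_4 = 153;  h_5 = 648;  h_6 = 2745;  h_7 = 11628;  h_8 = 49257.

49257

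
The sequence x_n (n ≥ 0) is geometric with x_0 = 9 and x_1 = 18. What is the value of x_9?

4608

Common ratio r = 2.
x_n = 9·2^(n-0).
x_9 = 9·2^9 = 4608.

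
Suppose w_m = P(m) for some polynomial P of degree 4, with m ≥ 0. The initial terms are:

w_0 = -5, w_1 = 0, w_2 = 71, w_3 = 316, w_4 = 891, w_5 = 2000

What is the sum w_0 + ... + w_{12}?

158197

1st diffs: 5, 71, 245, 575, 1109.
2nd diffs: 66, 174, 330, 534.
3rd diffs: 108, 156, 204.
4th diffs: 48, 48 (constant).
So w_m = 2m^4 + 6m^3 + m^2 - 4m - 5.
Continuing: …, 3895, 6876, 11291, 17536, …, w_{12} = 51931.
Summing m = 0..12 (13 terms) gives 158197.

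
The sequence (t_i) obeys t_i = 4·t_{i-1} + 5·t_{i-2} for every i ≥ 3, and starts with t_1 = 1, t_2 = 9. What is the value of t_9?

Step forward from the initial values:
t_3 = 41, t_4 = 209, t_5 = 1041, t_6 = 5209, t_7 = 26041, t_8 = 130209, t_9 = 651041.
(Characteristic roots are 5 and -1.)

651041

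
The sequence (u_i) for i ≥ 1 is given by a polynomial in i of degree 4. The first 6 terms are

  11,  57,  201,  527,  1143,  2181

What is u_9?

9507

1st diffs: 46, 144, 326, 616, 1038.
2nd diffs: 98, 182, 290, 422.
3rd diffs: 84, 108, 132.
4th diffs: 24, 24 (constant).
So u_i = i^4 + 4i^3 + 3i + 3.
Evaluating at i = 9 gives u_9 = 9507.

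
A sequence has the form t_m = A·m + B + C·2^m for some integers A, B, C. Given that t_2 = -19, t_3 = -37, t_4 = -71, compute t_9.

At m = 2, 3, 4: 2A + B + 4C = -19; 3A + B + 8C = -37; 4A + B + 16C = -71.
Subtracting the first from the second: A + 4C = -18.
Subtracting the second from the third: A + 8C = -34.
Solving: C = -4, A = -2, then B = 1.
Therefore t_9 = -18 + 1 + (-4)·512 = -2065.

-2065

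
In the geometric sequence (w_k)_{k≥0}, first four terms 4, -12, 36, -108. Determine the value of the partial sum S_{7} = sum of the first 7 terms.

Common ratio r = -3.
w_k = 4·(-3)^(k-0).
S = 4·((-3)^7 - 1)/(-3 - 1) = 4·(-2187 - 1)/(-4) = 2188.

2188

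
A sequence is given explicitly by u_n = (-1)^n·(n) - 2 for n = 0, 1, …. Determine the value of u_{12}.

10

(-1)^12 = 1; n at n=12 is 12; so u_{12} = 10.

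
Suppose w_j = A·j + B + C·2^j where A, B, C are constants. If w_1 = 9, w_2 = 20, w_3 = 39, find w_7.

531

The three given values yield: A + B + 2C = 9; 2A + B + 4C = 20; 3A + B + 8C = 39.
Subtracting the first from the second: A + 2C = 11.
Subtracting the second from the third: A + 4C = 19.
Solving: C = 4, A = 3, then B = -2.
Hence w_7 = 3·7 + (-2) + 4·128 = 531.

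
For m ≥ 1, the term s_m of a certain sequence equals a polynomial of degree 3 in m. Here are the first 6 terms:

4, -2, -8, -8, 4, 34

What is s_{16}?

2644

1st diffs: -6, -6, 0, 12, 30.
2nd diffs: 0, 6, 12, 18.
3rd diffs: 6, 6, 6 (constant).
Newton forward-difference form: s_m = 4 + (-6)·C(m-1,1) + 6·C(m-1,3).
At m = 16: m-1 = 15, so s_{16} = 4 - 90 + 2730 = 2644.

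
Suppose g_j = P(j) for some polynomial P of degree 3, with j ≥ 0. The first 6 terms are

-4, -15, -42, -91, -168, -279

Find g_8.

1st diffs: -11, -27, -49, -77, -111.
2nd diffs: -16, -22, -28, -34.
3rd diffs: -6, -6, -6 (constant).
So g_j = -j^3 - 5j^2 - 5j - 4.
Evaluating at j = 8 gives g_8 = -876.

-876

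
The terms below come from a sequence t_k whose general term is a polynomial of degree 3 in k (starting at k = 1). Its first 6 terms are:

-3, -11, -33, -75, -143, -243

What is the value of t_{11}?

1st diffs: -8, -22, -42, -68, -100.
2nd diffs: -14, -20, -26, -32.
3rd diffs: -6, -6, -6 (constant).
Newton forward-difference form: t_k = -3 + (-8)·C(k-1,1) + (-14)·C(k-1,2) + (-6)·C(k-1,3).
At k = 11: k-1 = 10, so t_{11} = -3 - 80 - 630 - 720 = -1433.

-1433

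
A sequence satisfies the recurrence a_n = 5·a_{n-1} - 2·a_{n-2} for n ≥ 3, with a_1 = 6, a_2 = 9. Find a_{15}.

Step forward from the initial values:
a_3 = 33  a_4 = 147  a_5 = 669  …  a_{12} = 27485787  a_{13} = 125377869  a_{14} = 571917771  a_{15} = 2608833117.

2608833117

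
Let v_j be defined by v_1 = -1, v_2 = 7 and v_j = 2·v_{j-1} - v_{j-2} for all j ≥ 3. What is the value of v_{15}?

111

Compute successive terms:
v_3 = 15  v_4 = 23  v_5 = 31  …  v_{12} = 87  v_{13} = 95  v_{14} = 103  v_{15} = 111.
(Characteristic roots are 1 and 1.)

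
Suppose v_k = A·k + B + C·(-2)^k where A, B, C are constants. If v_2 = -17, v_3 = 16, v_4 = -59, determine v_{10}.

Write the equations: 2A + B + 4C = -17; 3A + B - 8C = 16; 4A + B + 16C = -59.
Subtracting the first from the second: A - 12C = 33.
Subtracting the second from the third: A + 24C = -75.
Solving: C = -3, A = -3, then B = 1.
Hence v_{10} = -3·10 + 1 + (-3)·1024 = -3101.

-3101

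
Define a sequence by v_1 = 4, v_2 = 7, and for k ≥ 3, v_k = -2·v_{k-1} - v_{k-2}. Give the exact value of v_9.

v_3 = -18  v_4 = 29  v_5 = -40  v_6 = 51  v_7 = -62  v_8 = 73  v_9 = -84.
(Characteristic roots are -1 and -1.)

-84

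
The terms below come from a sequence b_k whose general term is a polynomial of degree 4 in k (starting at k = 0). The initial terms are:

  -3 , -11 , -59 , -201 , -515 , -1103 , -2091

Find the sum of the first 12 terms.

1st diffs: -8, -48, -142, -314, -588, -988.
2nd diffs: -40, -94, -172, -274, -400.
3rd diffs: -54, -78, -102, -126.
4th diffs: -24, -24, -24 (constant).
Newton forward-difference form: b_k = -3 + (-8)·C(k,1) + (-40)·C(k,2) + (-54)·C(k,3) + (-24)·C(k,4).
Continuing: …, -3629, -5891, -9075, -13403, …, b_{11} = -19121.
Summing k = 0..11 (12 terms) gives -55102.

-55102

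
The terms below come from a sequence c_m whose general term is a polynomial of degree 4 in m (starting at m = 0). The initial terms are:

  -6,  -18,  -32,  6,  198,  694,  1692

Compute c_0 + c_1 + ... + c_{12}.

1st diffs: -12, -14, 38, 192, 496, 998.
2nd diffs: -2, 52, 154, 304, 502.
3rd diffs: 54, 102, 150, 198.
4th diffs: 48, 48, 48 (constant).
Newton forward-difference form: c_m = -6 + (-12)·C(m,1) + (-2)·C(m,2) + 54·C(m,3) + 48·C(m,4).
Continuing: …, 3438, 6226, 10398, 16344, …, c_{12} = 35358.
Summing m = 0..12 (13 terms) gives 98800.

98800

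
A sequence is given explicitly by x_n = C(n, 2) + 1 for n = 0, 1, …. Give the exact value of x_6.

C(6, 2) = 15, so x_6 = 16.

16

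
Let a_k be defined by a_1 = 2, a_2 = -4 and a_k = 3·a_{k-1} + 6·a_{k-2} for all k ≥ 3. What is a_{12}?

-2439720

Iterate the recurrence:
a_3 = 0; a_4 = -24; a_5 = -72; a_6 = -360; a_7 = -1512; a_8 = -6696; a_9 = -29160; a_{10} = -127656; a_{11} = -557928; a_{12} = -2439720.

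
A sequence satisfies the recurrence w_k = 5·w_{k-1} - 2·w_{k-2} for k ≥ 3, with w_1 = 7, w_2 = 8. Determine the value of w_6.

2362

Iterate the recurrence:
w_3 = 26  w_4 = 114  w_5 = 518  w_6 = 2362.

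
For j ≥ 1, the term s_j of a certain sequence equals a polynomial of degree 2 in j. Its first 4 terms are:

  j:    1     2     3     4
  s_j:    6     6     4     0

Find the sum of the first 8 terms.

-64

1st diffs: 0, -2, -4.
2nd diffs: -2, -2 (constant).
Newton forward-difference form: s_j = 6 + (-2)·C(j-1,2).
Continuing: -6, -14, -24, -36.
Summing j = 1..8 (8 terms) gives -64.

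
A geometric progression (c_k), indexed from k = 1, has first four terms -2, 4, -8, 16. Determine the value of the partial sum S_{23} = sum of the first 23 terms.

-5592406

Common ratio r = -2.
c_k = (-2)·(-2)^(k-1).
S = (-2)·((-2)^23 - 1)/(-2 - 1) = (-2)·(-8388608 - 1)/(-3) = -5592406.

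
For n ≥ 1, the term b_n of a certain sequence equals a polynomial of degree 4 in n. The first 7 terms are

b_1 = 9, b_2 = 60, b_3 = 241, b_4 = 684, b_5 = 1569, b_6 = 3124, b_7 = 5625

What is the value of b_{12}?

1st diffs: 51, 181, 443, 885, 1555, 2501.
2nd diffs: 130, 262, 442, 670, 946.
3rd diffs: 132, 180, 228, 276.
4th diffs: 48, 48, 48 (constant).
Newton forward-difference form: b_n = 9 + 51·C(n-1,1) + 130·C(n-1,2) + 132·C(n-1,3) + 48·C(n-1,4).
At n = 12: n-1 = 11, so b_{12} = 9 + 561 + 7150 + 21780 + 15840 = 45340.

45340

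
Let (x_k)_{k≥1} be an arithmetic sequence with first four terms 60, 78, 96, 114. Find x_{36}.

Common difference d = 18.
x_k = 60 + (k - 1)·18.
x_{36} = 60 + 35·18 = 690.

690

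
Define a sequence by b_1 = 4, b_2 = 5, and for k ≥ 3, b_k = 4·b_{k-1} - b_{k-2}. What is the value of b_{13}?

Step forward from the initial values:
b_3 = 16; b_4 = 59; b_5 = 220; …; b_{10} = 159269; b_{11} = 594400; b_{12} = 2218331; b_{13} = 8278924.

8278924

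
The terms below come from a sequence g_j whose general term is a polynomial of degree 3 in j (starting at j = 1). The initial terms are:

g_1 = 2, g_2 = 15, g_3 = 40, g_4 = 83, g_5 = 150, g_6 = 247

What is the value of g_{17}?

1st diffs: 13, 25, 43, 67, 97.
2nd diffs: 12, 18, 24, 30.
3rd diffs: 6, 6, 6 (constant).
Newton forward-difference form: g_j = 2 + 13·C(j-1,1) + 12·C(j-1,2) + 6·C(j-1,3).
At j = 17: j-1 = 16, so g_{17} = 2 + 208 + 1440 + 3360 = 5010.

5010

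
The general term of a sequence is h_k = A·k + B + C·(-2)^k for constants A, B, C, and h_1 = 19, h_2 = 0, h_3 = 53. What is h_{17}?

524379

Plug in k = 1, 2, 3: A + B - 2C = 19; 2A + B + 4C = 0; 3A + B - 8C = 53.
Subtracting the first from the second: A + 6C = -19.
Subtracting the second from the third: A - 12C = 53.
Solving: C = -4, A = 5, then B = 6.
Hence h_{17} = 5·17 + 6 + (-4)·(-131072) = 524379.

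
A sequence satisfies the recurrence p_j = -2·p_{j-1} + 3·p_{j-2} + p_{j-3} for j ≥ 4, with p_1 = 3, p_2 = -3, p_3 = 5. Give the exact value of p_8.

-1105

p_4 = -16; p_5 = 44; p_6 = -131; p_7 = 378; p_8 = -1105.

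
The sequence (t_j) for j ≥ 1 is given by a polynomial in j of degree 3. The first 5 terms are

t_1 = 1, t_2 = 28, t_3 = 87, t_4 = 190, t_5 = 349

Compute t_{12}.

1st diffs: 27, 59, 103, 159.
2nd diffs: 32, 44, 56.
3rd diffs: 12, 12 (constant).
Newton forward-difference form: t_j = 1 + 27·C(j-1,1) + 32·C(j-1,2) + 12·C(j-1,3).
At j = 12: j-1 = 11, so t_{12} = 1 + 297 + 1760 + 1980 = 4038.

4038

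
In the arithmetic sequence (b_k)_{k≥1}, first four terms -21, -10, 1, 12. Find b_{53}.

Common difference d = 11.
b_k = -21 + (k - 1)·11.
b_{53} = -21 + 52·11 = 551.

551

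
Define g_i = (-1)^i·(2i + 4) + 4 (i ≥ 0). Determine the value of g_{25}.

-50

(-1)^25 = -1; 2i + 4 at i=25 is 54; so g_{25} = -50.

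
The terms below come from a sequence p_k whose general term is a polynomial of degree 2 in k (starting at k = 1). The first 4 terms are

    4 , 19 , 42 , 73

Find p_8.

1st diffs: 15, 23, 31.
2nd diffs: 8, 8 (constant).
Newton forward-difference form: p_k = 4 + 15·C(k-1,1) + 8·C(k-1,2).
At k = 8: k-1 = 7, so p_8 = 4 + 105 + 168 = 277.

277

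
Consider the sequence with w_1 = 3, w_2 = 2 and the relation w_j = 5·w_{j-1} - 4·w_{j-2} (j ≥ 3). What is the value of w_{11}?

-349522

Step forward from the initial values:
w_3 = -2;  w_4 = -18;  w_5 = -82;  w_6 = -338;  w_7 = -1362;  w_8 = -5458;  w_9 = -21842;  w_{10} = -87378;  w_{11} = -349522.
(Characteristic roots are 4 and 1.)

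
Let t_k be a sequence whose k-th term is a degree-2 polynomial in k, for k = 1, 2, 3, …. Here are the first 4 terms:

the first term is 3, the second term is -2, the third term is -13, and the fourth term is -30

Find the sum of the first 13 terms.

-2067

1st diffs: -5, -11, -17.
2nd diffs: -6, -6 (constant).
So t_k = -3k^2 + 4k + 2.
Continuing: …, -53, -82, -117, -158, …, t_{13} = -453.
Summing k = 1..13 (13 terms) gives -2067.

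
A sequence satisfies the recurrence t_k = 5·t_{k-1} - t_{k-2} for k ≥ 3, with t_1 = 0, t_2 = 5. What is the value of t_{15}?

Step forward from the initial values:
t_3 = 25;  t_4 = 120;  t_5 = 575;  …;  t_{12} = 33329995;  t_{13} = 159693600;  t_{14} = 765138005;  t_{15} = 3665996425.

3665996425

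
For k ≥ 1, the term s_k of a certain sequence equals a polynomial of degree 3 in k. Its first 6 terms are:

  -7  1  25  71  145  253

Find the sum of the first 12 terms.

6934

1st diffs: 8, 24, 46, 74, 108.
2nd diffs: 16, 22, 28, 34.
3rd diffs: 6, 6, 6 (constant).
Newton forward-difference form: s_k = -7 + 8·C(k-1,1) + 16·C(k-1,2) + 6·C(k-1,3).
Continuing: …, 401, 595, 841, 1145, …, s_{12} = 1951.
Summing k = 1..12 (12 terms) gives 6934.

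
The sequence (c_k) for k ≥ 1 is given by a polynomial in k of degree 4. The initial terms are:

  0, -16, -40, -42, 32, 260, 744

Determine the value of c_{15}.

1st diffs: -16, -24, -2, 74, 228, 484.
2nd diffs: -8, 22, 76, 154, 256.
3rd diffs: 30, 54, 78, 102.
4th diffs: 24, 24, 24 (constant).
So c_k = k^4 - 5k^3 + k^2 + k + 2.
Evaluating at k = 15 gives c_{15} = 33992.

33992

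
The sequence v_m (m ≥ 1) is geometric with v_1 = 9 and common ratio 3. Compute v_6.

v_m = 9·3^(m-1).
v_6 = 9·3^5 = 2187.

2187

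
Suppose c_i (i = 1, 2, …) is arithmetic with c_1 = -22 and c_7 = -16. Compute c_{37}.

Common difference d = (-16 - (-22)) / (7 - 1) = 1.
c_i = -22 + (i - 1)·1.
c_{37} = -22 + 36·1 = 14.

14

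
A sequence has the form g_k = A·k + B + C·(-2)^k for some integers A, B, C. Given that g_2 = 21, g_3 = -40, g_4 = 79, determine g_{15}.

The three given values yield: 2A + B + 4C = 21; 3A + B - 8C = -40; 4A + B + 16C = 79.
Subtracting the first from the second: A - 12C = -61.
Subtracting the second from the third: A + 24C = 119.
Solving: C = 5, A = -1, then B = 3.
So g_k = -1·k + 3 + 5·(-2)^k; at k=15 this is -163852.

-163852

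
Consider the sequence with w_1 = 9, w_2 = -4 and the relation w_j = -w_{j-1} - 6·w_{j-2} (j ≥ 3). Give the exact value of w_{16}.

500834

Applying the relation repeatedly:
w_3 = -50; w_4 = 74; w_5 = 226; …; w_{13} = -321806; w_{14} = -486334; w_{15} = 2417170; w_{16} = 500834.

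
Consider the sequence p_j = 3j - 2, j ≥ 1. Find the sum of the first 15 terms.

330

Over j = 1..15: Σj = 120.
Total = (3)·120 + (-2)·15 = 330.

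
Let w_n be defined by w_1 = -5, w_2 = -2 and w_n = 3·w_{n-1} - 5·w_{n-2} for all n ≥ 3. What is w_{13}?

35131

w_3 = 19, w_4 = 67, w_5 = 106, …, w_{10} = 2083, w_{11} = 16594, w_{12} = 39367, w_{13} = 35131.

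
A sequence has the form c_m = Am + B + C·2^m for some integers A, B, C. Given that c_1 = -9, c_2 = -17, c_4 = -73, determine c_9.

-2543

Plug in m = 1, 2, 4: A + B + 2C = -9; 2A + B + 4C = -17; 4A + B + 16C = -73.
Subtracting the first from the second: A + 2C = -8.
Subtracting the second from the third: 2A + 12C = -56.
Solving: C = -5, A = 2, then B = -1.
So c_m = 2·m + (-1) + (-5)·2^m; at m=9 this is -2543.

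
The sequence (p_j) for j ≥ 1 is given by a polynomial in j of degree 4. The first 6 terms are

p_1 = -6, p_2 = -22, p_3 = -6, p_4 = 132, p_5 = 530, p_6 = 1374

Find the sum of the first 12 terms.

88478

1st diffs: -16, 16, 138, 398, 844.
2nd diffs: 32, 122, 260, 446.
3rd diffs: 90, 138, 186.
4th diffs: 48, 48 (constant).
Newton forward-difference form: p_j = -6 + (-16)·C(j-1,1) + 32·C(j-1,2) + 90·C(j-1,3) + 48·C(j-1,4).
Continuing: …, 2898, 5384, 9162, 14610, …, p_{12} = 32268.
Summing j = 1..12 (12 terms) gives 88478.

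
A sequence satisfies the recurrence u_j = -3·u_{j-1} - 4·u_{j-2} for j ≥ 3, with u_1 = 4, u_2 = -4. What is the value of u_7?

-4

Applying the relation repeatedly:
u_3 = -4; u_4 = 28; u_5 = -68; u_6 = 92; u_7 = -4.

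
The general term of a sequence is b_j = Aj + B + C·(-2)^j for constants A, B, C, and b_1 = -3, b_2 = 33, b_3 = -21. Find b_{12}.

Plug in j = 1, 2, 3: A + B - 2C = -3; 2A + B + 4C = 33; 3A + B - 8C = -21.
Subtracting the first from the second: A + 6C = 36.
Subtracting the second from the third: A - 12C = -54.
Solving: C = 5, A = 6, then B = 1.
So b_j = 6·j + 1 + 5·(-2)^j; at j=12 this is 20553.

20553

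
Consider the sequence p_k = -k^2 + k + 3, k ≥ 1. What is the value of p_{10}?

-87

p_{10} = -1·10^2 + 1·10 + 3 = -87.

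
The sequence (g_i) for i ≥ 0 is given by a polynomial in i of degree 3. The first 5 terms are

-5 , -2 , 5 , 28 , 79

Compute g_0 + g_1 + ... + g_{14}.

1st diffs: 3, 7, 23, 51.
2nd diffs: 4, 16, 28.
3rd diffs: 12, 12 (constant).
So g_i = 2i^3 - 4i^2 + 5i - 5.
Continuing: …, 170, 313, 520, 803, …, g_{14} = 4769.
Summing i = 0..14 (15 terms) gives 18440.

18440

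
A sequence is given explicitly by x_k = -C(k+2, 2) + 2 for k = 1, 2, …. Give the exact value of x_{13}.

-103

C(15, 2) = 105, so x_{13} = -103.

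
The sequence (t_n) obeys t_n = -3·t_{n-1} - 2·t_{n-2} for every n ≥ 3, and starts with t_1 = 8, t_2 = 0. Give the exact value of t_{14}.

Compute successive terms:
t_3 = -16  t_4 = 48  t_5 = -112  …  t_{11} = -8176  t_{12} = 16368  t_{13} = -32752  t_{14} = 65520.
(Characteristic roots are -1 and -2.)

65520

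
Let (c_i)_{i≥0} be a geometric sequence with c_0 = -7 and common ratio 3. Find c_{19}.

c_i = (-7)·3^(i-0).
c_{19} = (-7)·3^19 = -8135830269.

-8135830269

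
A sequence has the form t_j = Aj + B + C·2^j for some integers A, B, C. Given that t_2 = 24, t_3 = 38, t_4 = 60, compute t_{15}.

Plug in j = 2, 3, 4: 2A + B + 4C = 24; 3A + B + 8C = 38; 4A + B + 16C = 60.
Subtracting the first from the second: A + 4C = 14.
Subtracting the second from the third: A + 8C = 22.
Solving: C = 2, A = 6, then B = 4.
Hence t_{15} = 6·15 + 4 + 2·32768 = 65630.

65630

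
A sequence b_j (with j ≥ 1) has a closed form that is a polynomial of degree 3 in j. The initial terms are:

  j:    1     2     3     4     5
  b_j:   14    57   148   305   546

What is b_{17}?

1st diffs: 43, 91, 157, 241.
2nd diffs: 48, 66, 84.
3rd diffs: 18, 18 (constant).
So b_j = 3j^3 + 6j^2 + 4j + 1.
Evaluating at j = 17 gives b_{17} = 16542.

16542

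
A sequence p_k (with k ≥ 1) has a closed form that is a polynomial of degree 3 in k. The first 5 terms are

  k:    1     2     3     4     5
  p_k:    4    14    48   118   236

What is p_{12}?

3414

1st diffs: 10, 34, 70, 118.
2nd diffs: 24, 36, 48.
3rd diffs: 12, 12 (constant).
Newton forward-difference form: p_k = 4 + 10·C(k-1,1) + 24·C(k-1,2) + 12·C(k-1,3).
At k = 12: k-1 = 11, so p_{12} = 4 + 110 + 1320 + 1980 = 3414.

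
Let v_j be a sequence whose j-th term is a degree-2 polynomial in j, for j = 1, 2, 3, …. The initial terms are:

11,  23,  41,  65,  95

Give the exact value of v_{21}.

1st diffs: 12, 18, 24, 30.
2nd diffs: 6, 6, 6 (constant).
Newton forward-difference form: v_j = 11 + 12·C(j-1,1) + 6·C(j-1,2).
At j = 21: j-1 = 20, so v_{21} = 11 + 240 + 1140 = 1391.

1391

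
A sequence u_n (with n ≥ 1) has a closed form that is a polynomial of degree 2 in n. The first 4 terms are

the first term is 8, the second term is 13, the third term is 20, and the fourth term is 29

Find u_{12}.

173

1st diffs: 5, 7, 9.
2nd diffs: 2, 2 (constant).
Newton forward-difference form: u_n = 8 + 5·C(n-1,1) + 2·C(n-1,2).
At n = 12: n-1 = 11, so u_{12} = 8 + 55 + 110 = 173.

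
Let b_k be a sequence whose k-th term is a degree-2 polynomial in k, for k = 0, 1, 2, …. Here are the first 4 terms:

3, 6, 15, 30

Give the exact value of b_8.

195

1st diffs: 3, 9, 15.
2nd diffs: 6, 6 (constant).
Newton forward-difference form: b_k = 3 + 3·C(k,1) + 6·C(k,2).
At k = 8: k = 8, so b_8 = 3 + 24 + 168 = 195.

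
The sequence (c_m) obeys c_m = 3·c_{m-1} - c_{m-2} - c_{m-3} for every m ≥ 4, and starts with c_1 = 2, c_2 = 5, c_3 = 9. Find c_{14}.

124045

Applying the relation repeatedly:
c_4 = 20;  c_5 = 46;  c_6 = 109;  …;  c_{11} = 8817;  c_{12} = 21284;  c_{13} = 51382;  c_{14} = 124045.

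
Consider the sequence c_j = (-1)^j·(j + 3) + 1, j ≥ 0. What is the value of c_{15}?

-17

(-1)^15 = -1; j + 3 at j=15 is 18; so c_{15} = -17.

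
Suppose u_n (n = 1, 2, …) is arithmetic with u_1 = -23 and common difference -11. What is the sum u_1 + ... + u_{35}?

u_n = -23 + (n - 1)·(-11).
u_{35} = -397; S = 35·(-23 + (-397))/2 = -7350.

-7350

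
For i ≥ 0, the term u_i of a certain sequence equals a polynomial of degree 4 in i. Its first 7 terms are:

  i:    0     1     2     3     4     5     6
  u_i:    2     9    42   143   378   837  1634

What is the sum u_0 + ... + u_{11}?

46004

1st diffs: 7, 33, 101, 235, 459, 797.
2nd diffs: 26, 68, 134, 224, 338.
3rd diffs: 42, 66, 90, 114.
4th diffs: 24, 24, 24 (constant).
Newton forward-difference form: u_i = 2 + 7·C(i,1) + 26·C(i,2) + 42·C(i,3) + 24·C(i,4).
Continuing: …, 2907, 4818, 7553, 11322, …, u_{11} = 16359.
Summing i = 0..11 (12 terms) gives 46004.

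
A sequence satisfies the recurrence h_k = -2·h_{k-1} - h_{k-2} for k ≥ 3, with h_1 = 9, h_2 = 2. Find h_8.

68

Applying the relation repeatedly:
h_3 = -13; h_4 = 24; h_5 = -35; h_6 = 46; h_7 = -57; h_8 = 68.
(Characteristic roots are -1 and -1.)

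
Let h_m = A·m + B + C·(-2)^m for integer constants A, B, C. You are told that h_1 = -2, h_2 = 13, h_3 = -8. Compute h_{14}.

Plug in m = 1, 2, 3: A + B - 2C = -2; 2A + B + 4C = 13; 3A + B - 8C = -8.
Subtracting the first from the second: A + 6C = 15.
Subtracting the second from the third: A - 12C = -21.
Solving: C = 2, A = 3, then B = -1.
Therefore h_{14} = 42 + (-1) + 2·16384 = 32809.

32809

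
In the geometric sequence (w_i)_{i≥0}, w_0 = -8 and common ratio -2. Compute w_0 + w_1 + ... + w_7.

680

w_i = (-8)·(-2)^(i-0).
S = (-8)·((-2)^8 - 1)/(-2 - 1) = (-8)·(256 - 1)/(-3) = 680.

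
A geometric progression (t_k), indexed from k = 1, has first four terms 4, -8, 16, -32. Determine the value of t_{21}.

Common ratio r = -2.
t_k = 4·(-2)^(k-1).
t_{21} = 4·(-2)^20 = 4194304.

4194304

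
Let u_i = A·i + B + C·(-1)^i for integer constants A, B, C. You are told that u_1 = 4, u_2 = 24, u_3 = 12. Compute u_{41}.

At i = 1, 2, 3: A + B - C = 4; 2A + B + C = 24; 3A + B - C = 12.
Subtracting the first from the second: A + 2C = 20.
Subtracting the second from the third: A - 2C = -12.
Solving: C = 8, A = 4, then B = 8.
So u_i = 4·i + 8 + 8·(-1)^i; at i=41 this is 164.

164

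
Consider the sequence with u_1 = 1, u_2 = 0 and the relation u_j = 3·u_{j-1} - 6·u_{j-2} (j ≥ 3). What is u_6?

54

u_3 = -6; u_4 = -18; u_5 = -18; u_6 = 54.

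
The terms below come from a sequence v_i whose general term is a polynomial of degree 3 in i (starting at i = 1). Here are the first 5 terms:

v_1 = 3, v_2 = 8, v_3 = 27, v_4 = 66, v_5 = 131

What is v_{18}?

6072

1st diffs: 5, 19, 39, 65.
2nd diffs: 14, 20, 26.
3rd diffs: 6, 6 (constant).
Newton forward-difference form: v_i = 3 + 5·C(i-1,1) + 14·C(i-1,2) + 6·C(i-1,3).
At i = 18: i-1 = 17, so v_{18} = 3 + 85 + 1904 + 4080 = 6072.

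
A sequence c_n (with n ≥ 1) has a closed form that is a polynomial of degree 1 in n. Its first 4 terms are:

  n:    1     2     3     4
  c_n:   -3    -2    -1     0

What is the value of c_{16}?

1st diffs: 1, 1, 1 (constant).
So c_n = n - 4.
Evaluating at n = 16 gives c_{16} = 12.

12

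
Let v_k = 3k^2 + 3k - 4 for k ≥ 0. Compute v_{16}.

v_{16} = 3·16^2 + 3·16 - 4 = 812.

812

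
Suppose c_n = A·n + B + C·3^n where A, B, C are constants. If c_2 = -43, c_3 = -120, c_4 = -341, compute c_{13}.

-6377354

The three given values yield: 2A + B + 9C = -43; 3A + B + 27C = -120; 4A + B + 81C = -341.
Subtracting the first from the second: A + 18C = -77.
Subtracting the second from the third: A + 54C = -221.
Solving: C = -4, A = -5, then B = 3.
Hence c_{13} = -5·13 + 3 + (-4)·1594323 = -6377354.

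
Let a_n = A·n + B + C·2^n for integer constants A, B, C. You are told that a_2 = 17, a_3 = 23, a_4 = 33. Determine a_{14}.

Write the equations: 2A + B + 4C = 17; 3A + B + 8C = 23; 4A + B + 16C = 33.
Subtracting the first from the second: A + 4C = 6.
Subtracting the second from the third: A + 8C = 10.
Solving: C = 1, A = 2, then B = 9.
Hence a_{14} = 2·14 + 9 + 1·16384 = 16421.

16421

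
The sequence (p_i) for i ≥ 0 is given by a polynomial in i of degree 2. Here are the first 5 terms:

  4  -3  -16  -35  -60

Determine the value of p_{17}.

1st diffs: -7, -13, -19, -25.
2nd diffs: -6, -6, -6 (constant).
So p_i = -3i^2 - 4i + 4.
Evaluating at i = 17 gives p_{17} = -931.

-931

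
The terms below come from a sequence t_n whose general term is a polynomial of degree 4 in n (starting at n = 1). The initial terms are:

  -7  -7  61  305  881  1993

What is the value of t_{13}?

1st diffs: 0, 68, 244, 576, 1112.
2nd diffs: 68, 176, 332, 536.
3rd diffs: 108, 156, 204.
4th diffs: 48, 48 (constant).
Newton forward-difference form: t_n = -7 + 68·C(n-1,2) + 108·C(n-1,3) + 48·C(n-1,4).
At n = 13: n-1 = 12, so t_{13} = -7 + 4488 + 23760 + 23760 = 52001.

52001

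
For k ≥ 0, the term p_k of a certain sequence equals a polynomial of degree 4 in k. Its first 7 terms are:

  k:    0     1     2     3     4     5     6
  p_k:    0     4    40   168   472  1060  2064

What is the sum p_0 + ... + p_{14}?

168952

1st diffs: 4, 36, 128, 304, 588, 1004.
2nd diffs: 32, 92, 176, 284, 416.
3rd diffs: 60, 84, 108, 132.
4th diffs: 24, 24, 24 (constant).
Newton forward-difference form: p_k = 4·C(k,1) + 32·C(k,2) + 60·C(k,3) + 24·C(k,4).
Continuing: …, 3640, 5968, 9252, 13720, …, p_{14} = 48832.
Summing k = 0..14 (15 terms) gives 168952.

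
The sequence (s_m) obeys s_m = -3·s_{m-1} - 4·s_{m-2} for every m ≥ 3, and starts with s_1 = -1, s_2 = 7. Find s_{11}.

Compute successive terms:
s_3 = -17; s_4 = 23; s_5 = -1; s_6 = -89; s_7 = 271; s_8 = -457; s_9 = 287; s_{10} = 967; s_{11} = -4049.

-4049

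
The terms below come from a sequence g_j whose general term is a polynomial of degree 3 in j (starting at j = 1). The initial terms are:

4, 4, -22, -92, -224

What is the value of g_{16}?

1st diffs: 0, -26, -70, -132.
2nd diffs: -26, -44, -62.
3rd diffs: -18, -18 (constant).
Newton forward-difference form: g_j = 4 + (-26)·C(j-1,2) + (-18)·C(j-1,3).
At j = 16: j-1 = 15, so g_{16} = 4 - 2730 - 8190 = -10916.

-10916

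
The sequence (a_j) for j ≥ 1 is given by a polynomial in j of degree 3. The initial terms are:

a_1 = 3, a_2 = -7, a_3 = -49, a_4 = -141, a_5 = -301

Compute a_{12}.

1st diffs: -10, -42, -92, -160.
2nd diffs: -32, -50, -68.
3rd diffs: -18, -18 (constant).
So a_j = -3j^3 + 2j^2 + 5j - 1.
Evaluating at j = 12 gives a_{12} = -4837.

-4837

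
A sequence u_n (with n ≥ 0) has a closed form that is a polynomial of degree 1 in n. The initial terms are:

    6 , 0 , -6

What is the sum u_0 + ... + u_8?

1st diffs: -6, -6 (constant).
So u_n = -6n + 6.
Continuing: …, -12, -18, -24, -30, …, u_8 = -42.
Summing n = 0..8 (9 terms) gives -162.

-162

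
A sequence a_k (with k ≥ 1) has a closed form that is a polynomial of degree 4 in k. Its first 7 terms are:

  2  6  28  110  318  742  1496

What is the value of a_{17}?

69426

1st diffs: 4, 22, 82, 208, 424, 754.
2nd diffs: 18, 60, 126, 216, 330.
3rd diffs: 42, 66, 90, 114.
4th diffs: 24, 24, 24 (constant).
Newton forward-difference form: a_k = 2 + 4·C(k-1,1) + 18·C(k-1,2) + 42·C(k-1,3) + 24·C(k-1,4).
At k = 17: k-1 = 16, so a_{17} = 2 + 64 + 2160 + 23520 + 43680 = 69426.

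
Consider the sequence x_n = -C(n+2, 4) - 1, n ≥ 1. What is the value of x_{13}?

-1366

C(15, 4) = 1365, so x_{13} = -1366.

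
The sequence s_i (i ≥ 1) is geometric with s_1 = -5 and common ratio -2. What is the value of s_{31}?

s_i = (-5)·(-2)^(i-1).
s_{31} = (-5)·(-2)^30 = -5368709120.

-5368709120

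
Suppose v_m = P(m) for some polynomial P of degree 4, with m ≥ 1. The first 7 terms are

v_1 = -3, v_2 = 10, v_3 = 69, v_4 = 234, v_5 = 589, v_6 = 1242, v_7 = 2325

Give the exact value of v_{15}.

50229

1st diffs: 13, 59, 165, 355, 653, 1083.
2nd diffs: 46, 106, 190, 298, 430.
3rd diffs: 60, 84, 108, 132.
4th diffs: 24, 24, 24 (constant).
Newton forward-difference form: v_m = -3 + 13·C(m-1,1) + 46·C(m-1,2) + 60·C(m-1,3) + 24·C(m-1,4).
At m = 15: m-1 = 14, so v_{15} = -3 + 182 + 4186 + 21840 + 24024 = 50229.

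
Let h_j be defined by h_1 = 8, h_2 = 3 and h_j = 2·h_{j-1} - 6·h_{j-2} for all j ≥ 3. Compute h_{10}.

-9552

h_3 = -42  h_4 = -102  h_5 = 48  h_6 = 708  h_7 = 1128  h_8 = -1992  h_9 = -10752  h_{10} = -9552.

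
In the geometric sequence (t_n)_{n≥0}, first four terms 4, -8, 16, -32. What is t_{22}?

16777216

Common ratio r = -2.
t_n = 4·(-2)^(n-0).
t_{22} = 4·(-2)^22 = 16777216.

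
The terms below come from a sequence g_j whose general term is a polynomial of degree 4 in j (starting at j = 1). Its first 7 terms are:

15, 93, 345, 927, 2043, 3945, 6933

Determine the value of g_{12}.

1st diffs: 78, 252, 582, 1116, 1902, 2988.
2nd diffs: 174, 330, 534, 786, 1086.
3rd diffs: 156, 204, 252, 300.
4th diffs: 48, 48, 48 (constant).
Newton forward-difference form: g_j = 15 + 78·C(j-1,1) + 174·C(j-1,2) + 156·C(j-1,3) + 48·C(j-1,4).
At j = 12: j-1 = 11, so g_{12} = 15 + 858 + 9570 + 25740 + 15840 = 52023.

52023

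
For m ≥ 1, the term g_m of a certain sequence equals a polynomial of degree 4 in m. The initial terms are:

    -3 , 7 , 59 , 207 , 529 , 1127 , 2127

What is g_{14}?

1st diffs: 10, 52, 148, 322, 598, 1000.
2nd diffs: 42, 96, 174, 276, 402.
3rd diffs: 54, 78, 102, 126.
4th diffs: 24, 24, 24 (constant).
Newton forward-difference form: g_m = -3 + 10·C(m-1,1) + 42·C(m-1,2) + 54·C(m-1,3) + 24·C(m-1,4).
At m = 14: m-1 = 13, so g_{14} = -3 + 130 + 3276 + 15444 + 17160 = 36007.

36007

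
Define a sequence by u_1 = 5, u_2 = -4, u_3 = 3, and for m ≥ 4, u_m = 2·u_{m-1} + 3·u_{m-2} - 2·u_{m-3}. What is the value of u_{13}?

-98623

Iterate the recurrence:
u_4 = -16; u_5 = -15; u_6 = -84; u_7 = -181; u_8 = -584; u_9 = -1543; u_{10} = -4476; u_{11} = -12413; u_{12} = -35168; u_{13} = -98623.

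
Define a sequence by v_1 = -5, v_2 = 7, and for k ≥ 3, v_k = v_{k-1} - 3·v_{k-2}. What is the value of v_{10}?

Iterate the recurrence:
v_3 = 22, v_4 = 1, v_5 = -65, v_6 = -68, v_7 = 127, v_8 = 331, v_9 = -50, v_{10} = -1043.

-1043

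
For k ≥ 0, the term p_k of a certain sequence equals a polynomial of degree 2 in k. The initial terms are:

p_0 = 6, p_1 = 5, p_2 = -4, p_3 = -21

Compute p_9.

-291

1st diffs: -1, -9, -17.
2nd diffs: -8, -8 (constant).
Newton forward-difference form: p_k = 6 + (-1)·C(k,1) + (-8)·C(k,2).
At k = 9: k = 9, so p_9 = 6 - 9 - 288 = -291.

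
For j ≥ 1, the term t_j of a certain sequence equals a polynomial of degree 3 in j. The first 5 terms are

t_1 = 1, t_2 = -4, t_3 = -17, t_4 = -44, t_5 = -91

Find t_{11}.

1st diffs: -5, -13, -27, -47.
2nd diffs: -8, -14, -20.
3rd diffs: -6, -6 (constant).
Newton forward-difference form: t_j = 1 + (-5)·C(j-1,1) + (-8)·C(j-1,2) + (-6)·C(j-1,3).
At j = 11: j-1 = 10, so t_{11} = 1 - 50 - 360 - 720 = -1129.

-1129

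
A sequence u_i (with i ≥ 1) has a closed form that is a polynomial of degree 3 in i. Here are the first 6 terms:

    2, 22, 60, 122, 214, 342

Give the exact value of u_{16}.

4922

1st diffs: 20, 38, 62, 92, 128.
2nd diffs: 18, 24, 30, 36.
3rd diffs: 6, 6, 6 (constant).
Newton forward-difference form: u_i = 2 + 20·C(i-1,1) + 18·C(i-1,2) + 6·C(i-1,3).
At i = 16: i-1 = 15, so u_{16} = 2 + 300 + 1890 + 2730 = 4922.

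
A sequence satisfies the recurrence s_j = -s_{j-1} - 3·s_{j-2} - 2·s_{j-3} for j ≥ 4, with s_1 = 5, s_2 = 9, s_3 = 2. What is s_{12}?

-1558

Step forward from the initial values:
s_4 = -39, s_5 = 15, s_6 = 98, s_7 = -65, s_8 = -259, s_9 = 258, s_{10} = 649, s_{11} = -905, s_{12} = -1558.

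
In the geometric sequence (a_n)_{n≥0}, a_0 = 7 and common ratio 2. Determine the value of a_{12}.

a_n = 7·2^(n-0).
a_{12} = 7·2^12 = 28672.

28672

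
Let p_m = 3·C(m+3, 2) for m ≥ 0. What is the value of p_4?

C(7, 2) = 21, so p_4 = 63.

63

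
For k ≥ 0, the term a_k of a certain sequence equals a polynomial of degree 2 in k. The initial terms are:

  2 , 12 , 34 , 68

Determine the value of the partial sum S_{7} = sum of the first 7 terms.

644

1st diffs: 10, 22, 34.
2nd diffs: 12, 12 (constant).
Newton forward-difference form: a_k = 2 + 10·C(k,1) + 12·C(k,2).
Continuing: 114, 172, 242.
Summing k = 0..6 (7 terms) gives 644.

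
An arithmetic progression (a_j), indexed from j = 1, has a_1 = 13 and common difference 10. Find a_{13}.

a_j = 13 + (j - 1)·10.
a_{13} = 13 + 12·10 = 133.

133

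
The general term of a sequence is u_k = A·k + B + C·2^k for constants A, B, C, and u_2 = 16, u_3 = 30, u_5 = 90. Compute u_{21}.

Plug in k = 2, 3, 5: 2A + B + 4C = 16; 3A + B + 8C = 30; 5A + B + 32C = 90.
Subtracting the first from the second: A + 4C = 14.
Subtracting the second from the third: 2A + 24C = 60.
Solving: C = 2, A = 6, then B = -4.
So u_k = 6·k + (-4) + 2·2^k; at k=21 this is 4194426.

4194426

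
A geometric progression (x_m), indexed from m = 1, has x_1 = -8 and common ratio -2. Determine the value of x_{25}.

x_m = (-8)·(-2)^(m-1).
x_{25} = (-8)·(-2)^24 = -134217728.

-134217728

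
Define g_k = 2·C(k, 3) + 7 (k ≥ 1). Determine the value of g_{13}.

579

C(13, 3) = 286, so g_{13} = 579.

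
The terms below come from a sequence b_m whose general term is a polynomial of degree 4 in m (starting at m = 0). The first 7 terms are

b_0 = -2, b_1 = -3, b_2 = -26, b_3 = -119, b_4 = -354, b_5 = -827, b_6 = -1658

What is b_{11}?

-17063

1st diffs: -1, -23, -93, -235, -473, -831.
2nd diffs: -22, -70, -142, -238, -358.
3rd diffs: -48, -72, -96, -120.
4th diffs: -24, -24, -24 (constant).
So b_m = -m^4 - 2m^3 + 2m^2 - 2.
Evaluating at m = 11 gives b_{11} = -17063.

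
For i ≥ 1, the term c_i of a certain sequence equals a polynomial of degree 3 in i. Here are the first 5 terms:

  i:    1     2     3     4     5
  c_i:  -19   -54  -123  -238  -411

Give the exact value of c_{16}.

1st diffs: -35, -69, -115, -173.
2nd diffs: -34, -46, -58.
3rd diffs: -12, -12 (constant).
Newton forward-difference form: c_i = -19 + (-35)·C(i-1,1) + (-34)·C(i-1,2) + (-12)·C(i-1,3).
At i = 16: i-1 = 15, so c_{16} = -19 - 525 - 3570 - 5460 = -9574.

-9574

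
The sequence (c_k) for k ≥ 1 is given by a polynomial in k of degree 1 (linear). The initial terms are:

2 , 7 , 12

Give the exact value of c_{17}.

1st diffs: 5, 5 (constant).
So c_k = 5k - 3.
Evaluating at k = 17 gives c_{17} = 82.

82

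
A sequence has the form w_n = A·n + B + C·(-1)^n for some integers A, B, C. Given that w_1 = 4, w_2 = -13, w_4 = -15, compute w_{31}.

At n = 1, 2, 4: A + B - C = 4; 2A + B + C = -13; 4A + B + C = -15.
Subtracting the first from the second: A + 2C = -17.
Subtracting the second from the third: 2A = -2.
Solving: C = -8, A = -1, then B = -3.
Therefore w_{31} = -31 + (-3) + (-8)·(-1) = -26.

-26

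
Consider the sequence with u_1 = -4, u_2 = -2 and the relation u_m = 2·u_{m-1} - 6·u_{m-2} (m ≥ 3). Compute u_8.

880

Iterate the recurrence:
u_3 = 20;  u_4 = 52;  u_5 = -16;  u_6 = -344;  u_7 = -592;  u_8 = 880.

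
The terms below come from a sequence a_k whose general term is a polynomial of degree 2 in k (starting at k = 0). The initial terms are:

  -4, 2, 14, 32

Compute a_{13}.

1st diffs: 6, 12, 18.
2nd diffs: 6, 6 (constant).
Newton forward-difference form: a_k = -4 + 6·C(k,1) + 6·C(k,2).
At k = 13: k = 13, so a_{13} = -4 + 78 + 468 = 542.

542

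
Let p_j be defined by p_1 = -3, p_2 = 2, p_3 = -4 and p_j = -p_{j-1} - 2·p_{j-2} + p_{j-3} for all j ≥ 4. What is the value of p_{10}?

-96

Step forward from the initial values:
p_4 = -3, p_5 = 13, p_6 = -11, p_7 = -18, p_8 = 53, p_9 = -28, p_{10} = -96.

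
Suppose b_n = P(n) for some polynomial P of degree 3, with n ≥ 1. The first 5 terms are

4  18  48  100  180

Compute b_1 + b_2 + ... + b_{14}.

1st diffs: 14, 30, 52, 80.
2nd diffs: 16, 22, 28.
3rd diffs: 6, 6 (constant).
So b_n = n^3 + 2n^2 + n.
Continuing: …, 294, 448, 648, 900, …, b_{14} = 3150.
Summing n = 1..14 (14 terms) gives 13160.

13160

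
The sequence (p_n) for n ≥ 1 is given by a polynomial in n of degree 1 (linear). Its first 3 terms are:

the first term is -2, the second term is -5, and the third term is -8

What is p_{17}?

-50

1st diffs: -3, -3 (constant).
So p_n = -3n + 1.
Evaluating at n = 17 gives p_{17} = -50.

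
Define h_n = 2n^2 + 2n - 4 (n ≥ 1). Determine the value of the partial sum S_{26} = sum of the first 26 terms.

13000

Over n = 1..26: Σn = 351, Σn² = 6201.
Total = (2)·6201 + (2)·351 + (-4)·26 = 13000.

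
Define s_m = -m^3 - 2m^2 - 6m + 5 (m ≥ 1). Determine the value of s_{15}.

s_{15} = -1·15^3 - 2·15^2 - 6·15 + 5 = -3910.

-3910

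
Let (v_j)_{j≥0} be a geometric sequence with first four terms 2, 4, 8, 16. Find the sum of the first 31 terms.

4294967294

Common ratio r = 2.
v_j = 2·2^(j-0).
S = 2·(2^31 - 1)/(2 - 1) = 2·(2147483648 - 1)/(1) = 4294967294.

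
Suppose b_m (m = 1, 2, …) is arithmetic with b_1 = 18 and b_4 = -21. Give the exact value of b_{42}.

-515

Common difference d = (-21 - 18) / (4 - 1) = -13.
b_m = 18 + (m - 1)·(-13).
b_{42} = 18 + 41·(-13) = -515.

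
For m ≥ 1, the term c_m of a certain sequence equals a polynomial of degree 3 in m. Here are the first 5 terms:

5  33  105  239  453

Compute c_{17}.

15813

1st diffs: 28, 72, 134, 214.
2nd diffs: 44, 62, 80.
3rd diffs: 18, 18 (constant).
So c_m = 3m^3 + 4m^2 - 5m + 3.
Evaluating at m = 17 gives c_{17} = 15813.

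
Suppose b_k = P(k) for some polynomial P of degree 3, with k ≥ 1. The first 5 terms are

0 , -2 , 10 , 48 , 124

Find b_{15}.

1st diffs: -2, 12, 38, 76.
2nd diffs: 14, 26, 38.
3rd diffs: 12, 12 (constant).
Newton forward-difference form: b_k = (-2)·C(k-1,1) + 14·C(k-1,2) + 12·C(k-1,3).
At k = 15: k-1 = 14, so b_{15} = -28 + 1274 + 4368 = 5614.

5614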